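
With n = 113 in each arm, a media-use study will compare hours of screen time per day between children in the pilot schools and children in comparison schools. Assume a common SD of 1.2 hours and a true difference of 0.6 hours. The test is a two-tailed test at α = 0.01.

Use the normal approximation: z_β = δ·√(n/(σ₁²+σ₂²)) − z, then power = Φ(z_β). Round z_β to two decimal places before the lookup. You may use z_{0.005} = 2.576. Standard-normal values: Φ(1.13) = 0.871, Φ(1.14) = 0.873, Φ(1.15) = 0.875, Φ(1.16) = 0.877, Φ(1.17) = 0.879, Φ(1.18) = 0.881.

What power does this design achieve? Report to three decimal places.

Power ≈ 0.881

z_β = δ·√(n/(σ₁²+σ₂²)) − z_{α/2}
    = 0.6 · √(113/2.88) − 2.576
    = 0.6 · 6.26387 − 2.576
    = 3.7583 − 2.576 = 1.1823 → 1.18
Power = Φ(1.18) = 0.881.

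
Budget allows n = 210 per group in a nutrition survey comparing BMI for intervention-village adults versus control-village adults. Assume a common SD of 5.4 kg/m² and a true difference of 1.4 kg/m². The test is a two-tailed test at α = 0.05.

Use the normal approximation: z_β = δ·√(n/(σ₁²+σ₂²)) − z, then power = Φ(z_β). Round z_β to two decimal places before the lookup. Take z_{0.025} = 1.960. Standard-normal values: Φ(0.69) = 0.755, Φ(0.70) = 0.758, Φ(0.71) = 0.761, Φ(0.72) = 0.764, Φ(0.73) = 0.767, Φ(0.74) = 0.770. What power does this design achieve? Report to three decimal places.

Power ≈ 0.758

z_β = δ·√(n/(σ₁²+σ₂²)) − z_{α/2}
    = 1.4 · √(210/58.32) − 1.960
    = 1.4 · 1.89758 − 1.960
    = 2.6566 − 1.960 = 0.6966 → 0.70
Power = Φ(0.70) = 0.758.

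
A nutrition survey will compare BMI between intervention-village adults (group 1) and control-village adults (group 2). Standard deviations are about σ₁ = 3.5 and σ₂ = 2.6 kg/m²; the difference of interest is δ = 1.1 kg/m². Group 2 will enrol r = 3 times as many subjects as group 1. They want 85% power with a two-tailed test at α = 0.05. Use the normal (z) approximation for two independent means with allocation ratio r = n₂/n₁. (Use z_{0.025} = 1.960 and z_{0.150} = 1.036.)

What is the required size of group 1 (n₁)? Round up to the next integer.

n₁ = 108

n₁ = (z_{α/2} + z_β)² · (σ₁² + σ₂²/r) / δ²
   = (1.960 + 1.036)² · (3.5² + 2.6²/3) / 1.1²
   = 8.9760 · (12.25 + 2.2533) / 1.21
   = 8.9760 · 14.5033 / 1.21
   = 107.59
Round up → n₁ = 108; n₂ = r·n₁ = 3 × 108 = 324.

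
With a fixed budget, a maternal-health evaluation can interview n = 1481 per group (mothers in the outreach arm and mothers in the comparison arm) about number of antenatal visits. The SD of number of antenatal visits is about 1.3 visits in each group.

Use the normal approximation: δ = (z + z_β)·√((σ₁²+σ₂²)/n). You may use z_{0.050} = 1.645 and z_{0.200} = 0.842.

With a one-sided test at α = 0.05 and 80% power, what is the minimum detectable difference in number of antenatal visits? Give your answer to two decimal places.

δ = (z_α + z_β) · √((σ₁²+σ₂²)/n)
  = (1.645 + 0.842) · √(3.38/1481)
  = 2.487 · √0.00228
  = 2.487 · 0.0478
  = 0.1188

Minimum detectable difference ≈ 0.12 visits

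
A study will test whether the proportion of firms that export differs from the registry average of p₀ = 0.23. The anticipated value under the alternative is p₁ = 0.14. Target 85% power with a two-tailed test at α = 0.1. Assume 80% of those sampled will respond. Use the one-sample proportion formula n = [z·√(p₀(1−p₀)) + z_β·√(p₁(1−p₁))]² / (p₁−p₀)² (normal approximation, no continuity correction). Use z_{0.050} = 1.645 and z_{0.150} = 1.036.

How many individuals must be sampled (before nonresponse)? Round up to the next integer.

n = 171

n = [z_{α/2}·√(p₀q₀) + z_β·√(p₁q₁)]² / (p₁ − p₀)²
  = [1.645·√(0.23·0.77) + 1.036·√(0.14·0.86)]² / (-0.09)²
  = [1.645·0.4208 + 1.036·0.3470]² / 0.0081
  = [1.0517]² / 0.0081
  = 136.56
Adjust for 80% response: 136.56 / 0.80 = 170.71.
Round up → n = 171.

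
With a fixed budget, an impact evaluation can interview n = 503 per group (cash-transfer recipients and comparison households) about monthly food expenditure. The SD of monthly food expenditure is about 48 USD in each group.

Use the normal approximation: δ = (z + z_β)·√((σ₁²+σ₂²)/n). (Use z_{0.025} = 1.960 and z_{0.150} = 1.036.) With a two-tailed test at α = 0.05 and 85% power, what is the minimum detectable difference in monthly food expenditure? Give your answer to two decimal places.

δ = (z_{α/2} + z_β) · √((σ₁²+σ₂²)/n)
  = (1.960 + 1.036) · √(4608/503)
  = 2.996 · √9.161
  = 2.996 · 3.0267
  = 9.0681

Minimum detectable difference ≈ 9.07 USD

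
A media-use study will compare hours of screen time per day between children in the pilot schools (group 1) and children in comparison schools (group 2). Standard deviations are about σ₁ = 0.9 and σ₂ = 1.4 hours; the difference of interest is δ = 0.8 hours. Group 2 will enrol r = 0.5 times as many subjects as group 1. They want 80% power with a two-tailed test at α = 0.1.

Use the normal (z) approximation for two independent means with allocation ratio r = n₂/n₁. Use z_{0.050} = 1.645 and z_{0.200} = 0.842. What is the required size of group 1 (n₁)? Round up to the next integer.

n₁ = (z_{α/2} + z_β)² · (σ₁² + σ₂²/r) / δ²
   = (1.645 + 0.842)² · (0.9² + 1.4²/0.5) / 0.8²
   = 6.1852 · (0.81 + 3.92) / 0.64
   = 6.1852 · 4.73 / 0.64
   = 45.71
Round up → n₁ = 46; n₂ = r·n₁ = 0.5 × 46 = 23.

n₁ = 46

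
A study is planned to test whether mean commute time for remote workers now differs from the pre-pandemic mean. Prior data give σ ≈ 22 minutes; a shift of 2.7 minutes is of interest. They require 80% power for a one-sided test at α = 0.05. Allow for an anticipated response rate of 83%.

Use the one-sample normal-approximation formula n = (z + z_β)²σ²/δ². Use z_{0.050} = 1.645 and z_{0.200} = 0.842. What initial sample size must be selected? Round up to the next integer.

n = (z_α + z_β)² · σ² / δ²
  = (1.645 + 0.842)² · 22² / 2.7²
  = 6.1852 · 484 / 7.29
  = 410.65
Adjust for 83% response: 410.65 / 0.83 = 494.76.
Round up → n = 495.

n = 495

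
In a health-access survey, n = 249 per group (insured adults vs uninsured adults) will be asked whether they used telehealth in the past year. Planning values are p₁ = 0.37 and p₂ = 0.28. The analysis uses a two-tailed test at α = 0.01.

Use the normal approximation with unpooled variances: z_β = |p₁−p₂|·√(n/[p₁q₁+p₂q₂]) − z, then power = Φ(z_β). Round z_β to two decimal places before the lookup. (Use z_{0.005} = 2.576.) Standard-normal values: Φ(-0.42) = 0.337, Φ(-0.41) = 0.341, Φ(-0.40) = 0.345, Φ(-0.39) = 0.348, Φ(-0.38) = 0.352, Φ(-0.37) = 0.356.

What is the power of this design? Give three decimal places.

z_β = |p₁−p₂|·√(n/[p₁q₁+p₂q₂]) − z_{α/2}
    = 0.09 · √(249/0.4347) − 2.576
    = 0.09 · 23.9334 − 2.576
    = 2.1540 − 2.576 = -0.4220 → -0.42
Power = Φ(-0.42) = 0.337.

Power ≈ 0.337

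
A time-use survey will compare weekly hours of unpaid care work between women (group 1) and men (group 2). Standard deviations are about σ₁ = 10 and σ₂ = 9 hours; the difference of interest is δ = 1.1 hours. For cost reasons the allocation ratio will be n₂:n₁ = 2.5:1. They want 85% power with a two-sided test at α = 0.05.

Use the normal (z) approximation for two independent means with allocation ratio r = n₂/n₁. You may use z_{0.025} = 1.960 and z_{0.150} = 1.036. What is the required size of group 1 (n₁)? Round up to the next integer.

n₁ = (z_{α/2} + z_β)² · (σ₁² + σ₂²/r) / δ²
   = (1.960 + 1.036)² · (10² + 9²/2.5) / 1.1²
   = 8.9760 · (100 + 32.4) / 1.21
   = 8.9760 · 132.4 / 1.21
   = 982.17
Round up → n₁ = 983; n₂ = r·n₁ = 2.5 × 983 = 2458.

n₁ = 983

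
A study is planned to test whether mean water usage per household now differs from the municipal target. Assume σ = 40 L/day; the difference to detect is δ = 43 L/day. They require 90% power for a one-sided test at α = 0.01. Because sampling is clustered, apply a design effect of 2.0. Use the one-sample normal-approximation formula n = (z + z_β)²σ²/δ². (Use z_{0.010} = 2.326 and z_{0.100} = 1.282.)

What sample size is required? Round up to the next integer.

n = (z_α + z_β)² · σ² / δ²
  = (2.326 + 1.282)² · 40² / 43²
  = 13.0177 · 1600 / 1849
  = 11.26
Design effect: 2.0 × 11.26 = 22.53.
Round up → n = 23.

n = 23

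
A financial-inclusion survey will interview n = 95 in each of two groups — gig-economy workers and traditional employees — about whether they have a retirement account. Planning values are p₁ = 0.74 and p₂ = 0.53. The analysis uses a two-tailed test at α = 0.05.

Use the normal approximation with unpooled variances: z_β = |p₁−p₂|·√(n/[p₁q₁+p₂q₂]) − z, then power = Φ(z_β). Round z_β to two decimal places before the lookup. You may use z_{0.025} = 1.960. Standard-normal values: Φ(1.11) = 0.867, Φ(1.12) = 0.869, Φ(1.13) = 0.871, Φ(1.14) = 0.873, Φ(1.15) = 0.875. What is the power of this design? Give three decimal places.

Power ≈ 0.869

z_β = |p₁−p₂|·√(n/[p₁q₁+p₂q₂]) − z_{α/2}
    = 0.21 · √(95/0.4415) − 1.960
    = 0.21 · 14.6689 − 1.960
    = 3.0805 − 1.960 = 1.1205 → 1.12
Power = Φ(1.12) = 0.869.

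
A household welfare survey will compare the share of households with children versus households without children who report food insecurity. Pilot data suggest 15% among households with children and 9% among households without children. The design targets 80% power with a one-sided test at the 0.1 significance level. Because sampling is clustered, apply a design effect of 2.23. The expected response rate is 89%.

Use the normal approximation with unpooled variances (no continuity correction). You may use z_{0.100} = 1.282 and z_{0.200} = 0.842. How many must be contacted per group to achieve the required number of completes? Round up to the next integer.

n = (z_α + z_β)² · [p₁(1−p₁) + p₂(1−p₂)] / (p₁ − p₂)²
  = (1.282 + 0.842)² · (0.15·0.85 + 0.09·0.91) / (0.06)²
  = (2.124)² · (0.1275 + 0.0819) / 0.0036
  = 4.5114 · 0.2094 / 0.0036
  = 262.41
Design effect: 2.23 × 262.41 = 585.18.
Adjust for 89% response: 585.18 / 0.89 = 657.50.
Round up → n = 658 per group.

n = 658 per group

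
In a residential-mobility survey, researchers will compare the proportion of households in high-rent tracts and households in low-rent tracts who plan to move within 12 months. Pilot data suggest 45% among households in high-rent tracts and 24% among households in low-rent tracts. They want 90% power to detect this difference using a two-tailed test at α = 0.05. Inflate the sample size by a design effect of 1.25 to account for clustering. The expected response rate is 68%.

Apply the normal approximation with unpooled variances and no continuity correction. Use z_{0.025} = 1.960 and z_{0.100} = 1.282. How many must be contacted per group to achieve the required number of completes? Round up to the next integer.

n = (z_{α/2} + z_β)² · [p₁(1−p₁) + p₂(1−p₂)] / (p₁ − p₂)²
  = (1.960 + 1.282)² · (0.45·0.55 + 0.24·0.76) / (0.21)²
  = (3.242)² · (0.2475 + 0.1824) / 0.0441
  = 10.5106 · 0.4299 / 0.0441
  = 102.46
Design effect: 1.25 × 102.46 = 128.08.
Adjust for 68% response: 128.08 / 0.68 = 188.35.
Round up → n = 189 per group.

n = 189 per group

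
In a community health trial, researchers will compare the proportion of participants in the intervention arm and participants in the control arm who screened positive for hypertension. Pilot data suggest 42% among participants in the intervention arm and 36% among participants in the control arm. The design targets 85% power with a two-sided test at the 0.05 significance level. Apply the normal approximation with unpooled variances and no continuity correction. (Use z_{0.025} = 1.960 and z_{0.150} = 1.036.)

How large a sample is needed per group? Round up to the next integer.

n = 1182 per group

n = (z_{α/2} + z_β)² · [p₁(1−p₁) + p₂(1−p₂)] / (p₁ − p₂)²
  = (1.960 + 1.036)² · (0.42·0.58 + 0.36·0.64) / (0.06)²
  = (2.996)² · (0.2436 + 0.2304) / 0.0036
  = 8.9760 · 0.4740 / 0.0036
  = 1181.84
Round up → n = 1182 per group.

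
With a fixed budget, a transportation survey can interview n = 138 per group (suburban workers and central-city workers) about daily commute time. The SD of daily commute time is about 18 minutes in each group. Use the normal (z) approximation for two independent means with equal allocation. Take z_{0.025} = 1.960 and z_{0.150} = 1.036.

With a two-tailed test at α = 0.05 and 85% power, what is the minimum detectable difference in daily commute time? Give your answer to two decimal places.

Minimum detectable difference ≈ 6.49 minutes

δ = (z_{α/2} + z_β) · √((σ₁²+σ₂²)/n)
  = (1.960 + 1.036) · √(648/138)
  = 2.996 · √4.6957
  = 2.996 · 2.1669
  = 6.4922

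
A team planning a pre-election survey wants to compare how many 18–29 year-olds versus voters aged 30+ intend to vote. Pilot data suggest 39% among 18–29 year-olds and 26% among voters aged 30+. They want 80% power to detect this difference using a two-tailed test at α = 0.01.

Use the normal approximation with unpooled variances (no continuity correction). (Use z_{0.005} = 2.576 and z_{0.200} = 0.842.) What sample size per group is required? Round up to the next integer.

n = 298 per group

n = (z_{α/2} + z_β)² · [p₁(1−p₁) + p₂(1−p₂)] / (p₁ − p₂)²
  = (2.576 + 0.842)² · (0.39·0.61 + 0.26·0.74) / (0.13)²
  = (3.418)² · (0.2379 + 0.1924) / 0.0169
  = 11.6827 · 0.4303 / 0.0169
  = 297.46
Round up → n = 298 per group.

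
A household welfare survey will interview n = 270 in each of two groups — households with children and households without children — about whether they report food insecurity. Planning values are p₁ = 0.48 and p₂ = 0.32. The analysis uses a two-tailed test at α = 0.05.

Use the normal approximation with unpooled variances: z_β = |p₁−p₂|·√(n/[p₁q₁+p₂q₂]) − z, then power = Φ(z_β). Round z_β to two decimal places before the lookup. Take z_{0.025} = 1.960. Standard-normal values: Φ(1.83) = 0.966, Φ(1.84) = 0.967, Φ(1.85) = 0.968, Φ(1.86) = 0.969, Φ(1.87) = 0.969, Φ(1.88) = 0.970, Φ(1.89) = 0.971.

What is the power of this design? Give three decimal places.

Power ≈ 0.971

z_β = |p₁−p₂|·√(n/[p₁q₁+p₂q₂]) − z_{α/2}
    = 0.16 · √(270/0.4672) − 1.960
    = 0.16 · 24.0398 − 1.960
    = 3.8464 − 1.960 = 1.8864 → 1.89
Power = Φ(1.89) = 0.971.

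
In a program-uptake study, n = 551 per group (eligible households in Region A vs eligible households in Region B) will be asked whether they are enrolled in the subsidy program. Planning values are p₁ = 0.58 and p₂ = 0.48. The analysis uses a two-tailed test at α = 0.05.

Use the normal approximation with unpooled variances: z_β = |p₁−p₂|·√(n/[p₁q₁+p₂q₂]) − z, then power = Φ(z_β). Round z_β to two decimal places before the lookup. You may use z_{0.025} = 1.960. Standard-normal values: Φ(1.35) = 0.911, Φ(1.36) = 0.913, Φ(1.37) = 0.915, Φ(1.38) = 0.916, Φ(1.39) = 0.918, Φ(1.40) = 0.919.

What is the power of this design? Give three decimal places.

Power ≈ 0.916

z_β = |p₁−p₂|·√(n/[p₁q₁+p₂q₂]) − z_{α/2}
    = 0.10 · √(551/0.4932) − 1.960
    = 0.10 · 33.4244 − 1.960
    = 3.3424 − 1.960 = 1.3824 → 1.38
Power = Φ(1.38) = 0.916.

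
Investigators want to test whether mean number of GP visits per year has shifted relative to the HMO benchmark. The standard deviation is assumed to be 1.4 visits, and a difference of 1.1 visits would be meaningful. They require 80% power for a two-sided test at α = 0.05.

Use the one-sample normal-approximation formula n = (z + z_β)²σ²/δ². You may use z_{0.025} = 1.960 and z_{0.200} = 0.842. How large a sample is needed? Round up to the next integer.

n = (z_{α/2} + z_β)² · σ² / δ²
  = (1.960 + 0.842)² · 1.4² / 1.1²
  = 7.8512 · 1.96 / 1.21
  = 12.72
Round up → n = 13.

n = 13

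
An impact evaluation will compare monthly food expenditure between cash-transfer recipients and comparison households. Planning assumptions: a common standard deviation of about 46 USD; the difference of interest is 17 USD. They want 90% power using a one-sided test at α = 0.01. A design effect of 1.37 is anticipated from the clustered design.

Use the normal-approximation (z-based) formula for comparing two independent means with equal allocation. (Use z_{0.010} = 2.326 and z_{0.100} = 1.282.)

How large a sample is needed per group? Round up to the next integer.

n = (z_α + z_β)² · (σ₁² + σ₂²) / δ²
  = (2.326 + 1.282)² · (2·46² = 4232) / 17²
  = 13.0177 · 4232 / 289
  = 190.63
Design effect: 1.37 × 190.63 = 261.16.
Round up → n = 262 per group.

n = 262 per group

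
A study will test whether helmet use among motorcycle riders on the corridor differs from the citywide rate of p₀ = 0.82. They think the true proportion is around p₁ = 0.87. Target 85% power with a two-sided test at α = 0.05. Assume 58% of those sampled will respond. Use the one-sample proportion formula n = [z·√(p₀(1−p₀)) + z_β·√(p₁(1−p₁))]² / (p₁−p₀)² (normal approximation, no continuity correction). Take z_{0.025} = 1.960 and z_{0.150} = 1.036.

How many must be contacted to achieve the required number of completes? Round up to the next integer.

n = [z_{α/2}·√(p₀q₀) + z_β·√(p₁q₁)]² / (p₁ − p₀)²
  = [1.960·√(0.82·0.18) + 1.036·√(0.87·0.13)]² / (0.05)²
  = [1.960·0.3842 + 1.036·0.3363]² / 0.0025
  = [1.1014]² / 0.0025
  = 485.25
Adjust for 58% response: 485.25 / 0.58 = 836.64.
Round up → n = 837.

n = 837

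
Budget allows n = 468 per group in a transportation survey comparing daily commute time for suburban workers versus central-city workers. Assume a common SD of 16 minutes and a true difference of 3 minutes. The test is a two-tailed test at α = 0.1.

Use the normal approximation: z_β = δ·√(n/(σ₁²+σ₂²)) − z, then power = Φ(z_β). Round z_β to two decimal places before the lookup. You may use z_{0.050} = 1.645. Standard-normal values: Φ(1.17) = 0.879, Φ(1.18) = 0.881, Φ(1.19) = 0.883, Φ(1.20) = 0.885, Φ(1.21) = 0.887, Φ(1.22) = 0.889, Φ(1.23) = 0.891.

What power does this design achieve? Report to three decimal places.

Power ≈ 0.889

z_β = δ·√(n/(σ₁²+σ₂²)) − z_{α/2}
    = 3 · √(468/512) − 1.645
    = 3 · 0.95607 − 1.645
    = 2.8682 − 1.645 = 1.2232 → 1.22
Power = Φ(1.22) = 0.889.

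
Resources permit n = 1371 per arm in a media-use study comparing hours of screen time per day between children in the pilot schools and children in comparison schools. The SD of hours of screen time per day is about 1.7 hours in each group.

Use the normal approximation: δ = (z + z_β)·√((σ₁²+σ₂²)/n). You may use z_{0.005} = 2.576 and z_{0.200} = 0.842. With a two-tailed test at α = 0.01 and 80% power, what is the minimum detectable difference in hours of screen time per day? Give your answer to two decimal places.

Minimum detectable difference ≈ 0.22 hours

δ = (z_{α/2} + z_β) · √((σ₁²+σ₂²)/n)
  = (2.576 + 0.842) · √(5.78/1371)
  = 3.418 · √0.00422
  = 3.418 · 0.0649
  = 0.2219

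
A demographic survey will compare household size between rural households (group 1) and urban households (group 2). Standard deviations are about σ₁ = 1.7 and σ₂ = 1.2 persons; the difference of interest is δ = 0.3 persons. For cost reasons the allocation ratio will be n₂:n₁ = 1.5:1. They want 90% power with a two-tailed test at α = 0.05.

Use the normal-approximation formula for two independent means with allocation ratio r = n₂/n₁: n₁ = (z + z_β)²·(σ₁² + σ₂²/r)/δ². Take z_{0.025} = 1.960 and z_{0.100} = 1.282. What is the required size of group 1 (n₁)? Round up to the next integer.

n₁ = (z_{α/2} + z_β)² · (σ₁² + σ₂²/r) / δ²
   = (1.960 + 1.282)² · (1.7² + 1.2²/1.5) / 0.3²
   = 10.5106 · (2.89 + 0.96) / 0.09
   = 10.5106 · 3.85 / 0.09
   = 449.62
Round up → n₁ = 450; n₂ = r·n₁ = 1.5 × 450 = 675.

n₁ = 450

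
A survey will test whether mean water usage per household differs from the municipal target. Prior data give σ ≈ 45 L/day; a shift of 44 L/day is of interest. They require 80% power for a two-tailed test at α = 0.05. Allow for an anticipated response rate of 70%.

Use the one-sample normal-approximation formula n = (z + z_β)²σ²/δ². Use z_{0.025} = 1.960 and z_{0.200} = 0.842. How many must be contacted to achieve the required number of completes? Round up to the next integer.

n = 12

n = (z_{α/2} + z_β)² · σ² / δ²
  = (1.960 + 0.842)² · 45² / 44²
  = 7.8512 · 2025 / 1936
  = 8.21
Adjust for 70% response: 8.21 / 0.70 = 11.73.
Round up → n = 12.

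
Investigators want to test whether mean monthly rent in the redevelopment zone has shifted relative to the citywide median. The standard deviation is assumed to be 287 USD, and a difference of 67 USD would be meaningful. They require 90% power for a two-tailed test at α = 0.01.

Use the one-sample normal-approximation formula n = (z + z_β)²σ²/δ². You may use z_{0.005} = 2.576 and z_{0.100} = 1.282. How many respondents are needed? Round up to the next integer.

n = 274

n = (z_{α/2} + z_β)² · σ² / δ²
  = (2.576 + 1.282)² · 287² / 67²
  = 14.8842 · 82369 / 4489
  = 273.11
Round up → n = 274.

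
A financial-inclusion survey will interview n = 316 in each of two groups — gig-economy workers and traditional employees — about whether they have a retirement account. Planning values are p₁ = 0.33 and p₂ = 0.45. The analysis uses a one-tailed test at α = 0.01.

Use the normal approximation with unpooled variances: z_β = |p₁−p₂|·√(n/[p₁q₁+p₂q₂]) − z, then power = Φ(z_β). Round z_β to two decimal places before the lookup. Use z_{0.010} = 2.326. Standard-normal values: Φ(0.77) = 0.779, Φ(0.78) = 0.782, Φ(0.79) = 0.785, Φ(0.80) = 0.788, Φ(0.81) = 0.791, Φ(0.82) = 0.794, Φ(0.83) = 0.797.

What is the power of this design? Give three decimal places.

z_β = |p₁−p₂|·√(n/[p₁q₁+p₂q₂]) − z_α
    = 0.12 · √(316/0.4686) − 2.326
    = 0.12 · 25.9682 − 2.326
    = 3.1162 − 2.326 = 0.7902 → 0.79
Power = Φ(0.79) = 0.785.

Power ≈ 0.785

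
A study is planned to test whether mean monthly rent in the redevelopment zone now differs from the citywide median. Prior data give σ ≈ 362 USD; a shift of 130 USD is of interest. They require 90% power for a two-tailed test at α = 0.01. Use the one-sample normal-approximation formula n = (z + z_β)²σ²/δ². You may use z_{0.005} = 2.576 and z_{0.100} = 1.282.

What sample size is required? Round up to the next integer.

n = (z_{α/2} + z_β)² · σ² / δ²
  = (2.576 + 1.282)² · 362² / 130²
  = 14.8842 · 131044 / 16900
  = 115.41
Round up → n = 116.

n = 116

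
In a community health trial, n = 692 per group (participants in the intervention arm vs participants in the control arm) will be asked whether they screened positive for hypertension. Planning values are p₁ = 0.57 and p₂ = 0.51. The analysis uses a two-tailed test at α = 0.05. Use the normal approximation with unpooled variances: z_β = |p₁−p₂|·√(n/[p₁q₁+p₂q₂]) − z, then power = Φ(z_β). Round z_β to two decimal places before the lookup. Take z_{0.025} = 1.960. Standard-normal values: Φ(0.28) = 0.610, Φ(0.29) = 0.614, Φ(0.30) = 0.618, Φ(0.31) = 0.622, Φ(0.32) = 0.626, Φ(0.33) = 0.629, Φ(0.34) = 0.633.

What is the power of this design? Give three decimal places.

z_β = |p₁−p₂|·√(n/[p₁q₁+p₂q₂]) − z_{α/2}
    = 0.06 · √(692/0.4950) − 1.960
    = 0.06 · 37.3896 − 1.960
    = 2.2434 − 1.960 = 0.2834 → 0.28
Power = Φ(0.28) = 0.610.

Power ≈ 0.610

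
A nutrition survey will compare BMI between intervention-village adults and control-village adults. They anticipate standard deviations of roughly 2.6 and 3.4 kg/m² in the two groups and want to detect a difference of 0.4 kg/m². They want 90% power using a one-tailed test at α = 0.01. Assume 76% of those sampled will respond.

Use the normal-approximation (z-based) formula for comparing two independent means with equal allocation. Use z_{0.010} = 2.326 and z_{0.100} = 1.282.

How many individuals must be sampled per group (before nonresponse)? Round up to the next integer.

n = (z_α + z_β)² · (σ₁² + σ₂²) / δ²
  = (2.326 + 1.282)² · (2.6² + 3.4² = 18.32) / 0.4²
  = 13.0177 · 18.32 / 0.16
  = 1490.52
Adjust for 76% response: 1490.52 / 0.76 = 1961.21.
Round up → n = 1962 per group.

n = 1962 per group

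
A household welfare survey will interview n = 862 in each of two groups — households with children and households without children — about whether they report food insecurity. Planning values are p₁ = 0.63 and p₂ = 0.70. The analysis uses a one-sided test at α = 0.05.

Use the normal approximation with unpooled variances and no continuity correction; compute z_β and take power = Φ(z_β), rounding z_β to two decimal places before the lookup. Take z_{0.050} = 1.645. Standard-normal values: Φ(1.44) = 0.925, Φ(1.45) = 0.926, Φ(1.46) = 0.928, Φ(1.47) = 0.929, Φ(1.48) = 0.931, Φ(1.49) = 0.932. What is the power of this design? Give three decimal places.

Power ≈ 0.925

z_β = |p₁−p₂|·√(n/[p₁q₁+p₂q₂]) − z_α
    = 0.07 · √(862/0.4431) − 1.645
    = 0.07 · 44.1065 − 1.645
    = 3.0875 − 1.645 = 1.4425 → 1.44
Power = Φ(1.44) = 0.925.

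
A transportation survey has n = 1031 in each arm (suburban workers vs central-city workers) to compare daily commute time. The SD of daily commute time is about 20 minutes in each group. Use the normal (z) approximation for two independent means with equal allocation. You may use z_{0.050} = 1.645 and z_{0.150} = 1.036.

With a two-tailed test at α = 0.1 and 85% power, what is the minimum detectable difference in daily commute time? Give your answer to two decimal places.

δ = (z_{α/2} + z_β) · √((σ₁²+σ₂²)/n)
  = (1.645 + 1.036) · √(800/1031)
  = 2.681 · √0.77595
  = 2.681 · 0.8809
  = 2.3616

Minimum detectable difference ≈ 2.36 minutes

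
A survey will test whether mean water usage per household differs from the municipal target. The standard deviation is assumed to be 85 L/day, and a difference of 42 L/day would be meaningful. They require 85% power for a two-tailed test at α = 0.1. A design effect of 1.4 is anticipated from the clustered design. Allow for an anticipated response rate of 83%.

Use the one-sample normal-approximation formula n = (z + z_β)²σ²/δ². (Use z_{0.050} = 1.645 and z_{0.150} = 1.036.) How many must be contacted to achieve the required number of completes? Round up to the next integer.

n = (z_{α/2} + z_β)² · σ² / δ²
  = (1.645 + 1.036)² · 85² / 42²
  = 7.1878 · 7225 / 1764
  = 29.44
Design effect: 1.4 × 29.44 = 41.22.
Adjust for 83% response: 41.22 / 0.83 = 49.66.
Round up → n = 50.

n = 50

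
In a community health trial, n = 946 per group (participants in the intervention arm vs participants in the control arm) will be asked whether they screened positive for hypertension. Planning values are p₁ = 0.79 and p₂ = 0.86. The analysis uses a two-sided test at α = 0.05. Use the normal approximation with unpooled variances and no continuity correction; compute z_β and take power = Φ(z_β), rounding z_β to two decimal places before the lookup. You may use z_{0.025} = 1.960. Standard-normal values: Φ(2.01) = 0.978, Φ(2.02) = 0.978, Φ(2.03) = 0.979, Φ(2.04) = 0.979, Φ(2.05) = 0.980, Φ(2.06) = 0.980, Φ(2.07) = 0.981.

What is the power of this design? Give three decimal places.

z_β = |p₁−p₂|·√(n/[p₁q₁+p₂q₂]) − z_{α/2}
    = 0.07 · √(946/0.2863) − 1.960
    = 0.07 · 57.4824 − 1.960
    = 4.0238 − 1.960 = 2.0638 → 2.06
Power = Φ(2.06) = 0.980.

Power ≈ 0.980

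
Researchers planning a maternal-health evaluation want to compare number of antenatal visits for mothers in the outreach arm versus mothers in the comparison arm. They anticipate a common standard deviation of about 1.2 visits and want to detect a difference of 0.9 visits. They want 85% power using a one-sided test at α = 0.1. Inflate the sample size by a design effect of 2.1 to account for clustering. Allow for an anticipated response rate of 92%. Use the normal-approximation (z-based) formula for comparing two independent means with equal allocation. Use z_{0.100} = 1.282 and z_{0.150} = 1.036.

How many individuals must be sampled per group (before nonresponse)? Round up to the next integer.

n = (z_α + z_β)² · (σ₁² + σ₂²) / δ²
  = (1.282 + 1.036)² · (2·1.2² = 2.88) / 0.9²
  = 5.3731 · 2.88 / 0.81
  = 19.10
Design effect: 2.1 × 19.10 = 40.12.
Adjust for 92% response: 40.12 / 0.92 = 43.61.
Round up → n = 44 per group.

n = 44 per group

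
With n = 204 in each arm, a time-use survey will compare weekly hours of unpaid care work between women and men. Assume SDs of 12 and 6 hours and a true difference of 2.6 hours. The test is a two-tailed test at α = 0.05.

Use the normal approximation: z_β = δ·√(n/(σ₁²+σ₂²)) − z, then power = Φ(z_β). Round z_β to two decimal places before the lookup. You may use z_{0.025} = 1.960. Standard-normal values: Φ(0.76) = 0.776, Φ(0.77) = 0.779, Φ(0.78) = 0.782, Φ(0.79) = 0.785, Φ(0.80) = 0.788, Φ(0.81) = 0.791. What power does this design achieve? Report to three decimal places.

z_β = δ·√(n/(σ₁²+σ₂²)) − z_{α/2}
    = 2.6 · √(204/180) − 1.960
    = 2.6 · 1.06458 − 1.960
    = 2.7679 − 1.960 = 0.8079 → 0.81
Power = Φ(0.81) = 0.791.

Power ≈ 0.791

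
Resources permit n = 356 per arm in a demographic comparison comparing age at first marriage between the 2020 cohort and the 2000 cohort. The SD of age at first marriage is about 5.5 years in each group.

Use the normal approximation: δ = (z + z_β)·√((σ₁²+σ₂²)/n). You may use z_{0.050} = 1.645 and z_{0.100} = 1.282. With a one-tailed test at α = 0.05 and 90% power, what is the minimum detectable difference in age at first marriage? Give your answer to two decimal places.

δ = (z_α + z_β) · √((σ₁²+σ₂²)/n)
  = (1.645 + 1.282) · √(60.5/356)
  = 2.927 · √0.16994
  = 2.927 · 0.4122
  = 1.2066

Minimum detectable difference ≈ 1.21 years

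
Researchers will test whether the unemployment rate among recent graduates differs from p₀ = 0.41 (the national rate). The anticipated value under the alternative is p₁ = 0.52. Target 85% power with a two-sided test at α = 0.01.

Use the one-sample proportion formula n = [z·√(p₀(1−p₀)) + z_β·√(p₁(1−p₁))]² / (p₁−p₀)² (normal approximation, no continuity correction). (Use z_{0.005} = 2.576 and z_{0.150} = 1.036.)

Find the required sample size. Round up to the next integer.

n = 264

n = [z_{α/2}·√(p₀q₀) + z_β·√(p₁q₁)]² / (p₁ − p₀)²
  = [2.576·√(0.41·0.59) + 1.036·√(0.52·0.48)]² / (0.11)²
  = [2.576·0.4918 + 1.036·0.4996]² / 0.0121
  = [1.7845]² / 0.0121
  = 263.19
Round up → n = 264.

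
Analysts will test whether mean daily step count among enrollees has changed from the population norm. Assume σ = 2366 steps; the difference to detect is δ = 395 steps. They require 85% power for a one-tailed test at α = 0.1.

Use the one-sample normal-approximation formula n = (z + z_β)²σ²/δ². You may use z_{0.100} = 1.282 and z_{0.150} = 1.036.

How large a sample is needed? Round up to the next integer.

n = (z_α + z_β)² · σ² / δ²
  = (1.282 + 1.036)² · 2366² / 395²
  = 5.3731 · 5597956 / 156025
  = 192.78
Round up → n = 193.

n = 193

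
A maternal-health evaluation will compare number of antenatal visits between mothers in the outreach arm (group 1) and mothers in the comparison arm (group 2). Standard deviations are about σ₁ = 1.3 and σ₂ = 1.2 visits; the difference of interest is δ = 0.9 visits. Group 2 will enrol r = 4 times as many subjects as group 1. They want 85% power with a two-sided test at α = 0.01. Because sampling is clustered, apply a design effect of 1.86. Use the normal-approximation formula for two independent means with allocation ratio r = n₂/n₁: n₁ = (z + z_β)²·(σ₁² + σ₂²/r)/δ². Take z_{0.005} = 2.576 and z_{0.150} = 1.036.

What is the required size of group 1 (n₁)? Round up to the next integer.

n₁ = (z_{α/2} + z_β)² · (σ₁² + σ₂²/r) / δ²
   = (2.576 + 1.036)² · (1.3² + 1.2²/4) / 0.9²
   = 13.0465 · (1.69 + 0.36) / 0.81
   = 13.0465 · 2.05 / 0.81
   = 33.02
Design effect: 1.86 × 33.02 = 61.42.
Round up → n₁ = 62; n₂ = r·n₁ = 4 × 62 = 248.

n₁ = 62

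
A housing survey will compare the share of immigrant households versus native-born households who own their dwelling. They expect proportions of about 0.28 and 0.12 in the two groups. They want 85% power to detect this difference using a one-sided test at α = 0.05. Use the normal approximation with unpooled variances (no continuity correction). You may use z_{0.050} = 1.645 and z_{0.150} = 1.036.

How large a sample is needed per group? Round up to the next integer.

n = (z_α + z_β)² · [p₁(1−p₁) + p₂(1−p₂)] / (p₁ − p₂)²
  = (1.645 + 1.036)² · (0.28·0.72 + 0.12·0.88) / (0.16)²
  = (2.681)² · (0.2016 + 0.1056) / 0.0256
  = 7.1878 · 0.3072 / 0.0256
  = 86.25
Round up → n = 87 per group.

n = 87 per group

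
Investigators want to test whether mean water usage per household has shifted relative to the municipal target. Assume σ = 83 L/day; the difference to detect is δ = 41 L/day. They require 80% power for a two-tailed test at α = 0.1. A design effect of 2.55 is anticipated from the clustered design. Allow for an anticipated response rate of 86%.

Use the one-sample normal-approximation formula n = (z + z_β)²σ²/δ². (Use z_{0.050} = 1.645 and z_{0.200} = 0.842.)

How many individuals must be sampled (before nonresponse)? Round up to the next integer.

n = (z_{α/2} + z_β)² · σ² / δ²
  = (1.645 + 0.842)² · 83² / 41²
  = 6.1852 · 6889 / 1681
  = 25.35
Design effect: 2.55 × 25.35 = 64.64.
Adjust for 86% response: 64.64 / 0.86 = 75.16.
Round up → n = 76.

n = 76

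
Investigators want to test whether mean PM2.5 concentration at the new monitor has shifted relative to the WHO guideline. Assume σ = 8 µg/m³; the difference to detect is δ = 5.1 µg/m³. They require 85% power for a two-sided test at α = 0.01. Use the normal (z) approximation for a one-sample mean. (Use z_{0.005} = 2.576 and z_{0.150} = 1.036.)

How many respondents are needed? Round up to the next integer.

n = 33

n = (z_{α/2} + z_β)² · σ² / δ²
  = (2.576 + 1.036)² · 8² / 5.1²
  = 13.0465 · 64 / 26.01
  = 32.10
Round up → n = 33.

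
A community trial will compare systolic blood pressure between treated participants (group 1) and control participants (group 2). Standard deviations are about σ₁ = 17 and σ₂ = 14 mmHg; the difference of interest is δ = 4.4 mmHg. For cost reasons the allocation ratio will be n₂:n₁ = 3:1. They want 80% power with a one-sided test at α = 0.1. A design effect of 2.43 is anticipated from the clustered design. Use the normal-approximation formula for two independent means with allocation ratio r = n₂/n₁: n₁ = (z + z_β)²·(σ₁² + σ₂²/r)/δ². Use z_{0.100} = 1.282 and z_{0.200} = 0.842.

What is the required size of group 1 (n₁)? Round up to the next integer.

n₁ = (z_α + z_β)² · (σ₁² + σ₂²/r) / δ²
   = (1.282 + 0.842)² · (17² + 14²/3) / 4.4²
   = 4.5114 · (289 + 65.3333) / 19.36
   = 4.5114 · 354.3333 / 19.36
   = 82.57
Design effect: 2.43 × 82.57 = 200.64.
Round up → n₁ = 201; n₂ = r·n₁ = 3 × 201 = 603.

n₁ = 201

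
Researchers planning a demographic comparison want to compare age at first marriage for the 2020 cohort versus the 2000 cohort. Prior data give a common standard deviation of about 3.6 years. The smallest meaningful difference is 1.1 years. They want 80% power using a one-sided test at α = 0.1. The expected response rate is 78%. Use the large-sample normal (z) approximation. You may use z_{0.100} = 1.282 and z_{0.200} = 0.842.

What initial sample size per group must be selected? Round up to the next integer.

n = 124 per group

n = (z_α + z_β)² · (σ₁² + σ₂²) / δ²
  = (1.282 + 0.842)² · (2·3.6² = 25.92) / 1.1²
  = 4.5114 · 25.92 / 1.21
  = 96.64
Adjust for 78% response: 96.64 / 0.78 = 123.90.
Round up → n = 124 per group.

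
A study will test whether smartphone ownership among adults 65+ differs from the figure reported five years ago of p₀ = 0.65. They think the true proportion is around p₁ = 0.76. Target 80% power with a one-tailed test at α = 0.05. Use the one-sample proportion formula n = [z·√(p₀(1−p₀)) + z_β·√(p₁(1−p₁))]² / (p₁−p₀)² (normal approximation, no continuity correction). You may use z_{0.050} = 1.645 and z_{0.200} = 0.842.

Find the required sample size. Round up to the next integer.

n = 109

n = [z_α·√(p₀q₀) + z_β·√(p₁q₁)]² / (p₁ − p₀)²
  = [1.645·√(0.65·0.35) + 0.842·√(0.76·0.24)]² / (0.11)²
  = [1.645·0.4770 + 0.842·0.4271]² / 0.0121
  = [1.1442]² / 0.0121
  = 108.20
Round up → n = 109.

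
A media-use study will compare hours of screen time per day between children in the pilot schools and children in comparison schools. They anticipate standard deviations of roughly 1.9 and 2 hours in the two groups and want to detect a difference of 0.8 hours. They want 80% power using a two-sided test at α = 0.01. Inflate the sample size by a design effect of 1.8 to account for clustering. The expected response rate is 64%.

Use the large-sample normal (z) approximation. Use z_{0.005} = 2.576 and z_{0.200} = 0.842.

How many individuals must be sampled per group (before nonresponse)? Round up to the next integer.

n = 391 per group

n = (z_{α/2} + z_β)² · (σ₁² + σ₂²) / δ²
  = (2.576 + 0.842)² · (1.9² + 2² = 7.61) / 0.8²
  = 11.6827 · 7.61 / 0.64
  = 138.91
Design effect: 1.8 × 138.91 = 250.05.
Adjust for 64% response: 250.05 / 0.64 = 390.70.
Round up → n = 391 per group.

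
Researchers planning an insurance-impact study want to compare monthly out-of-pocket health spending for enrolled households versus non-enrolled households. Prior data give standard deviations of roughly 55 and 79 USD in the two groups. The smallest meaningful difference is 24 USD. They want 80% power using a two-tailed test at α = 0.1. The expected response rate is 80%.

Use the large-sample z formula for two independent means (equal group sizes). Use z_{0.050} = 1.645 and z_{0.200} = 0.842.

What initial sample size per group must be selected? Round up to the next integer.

n = 125 per group

n = (z_{α/2} + z_β)² · (σ₁² + σ₂²) / δ²
  = (1.645 + 0.842)² · (55² + 79² = 9266) / 24²
  = 6.1852 · 9266 / 576
  = 99.50
Adjust for 80% response: 99.50 / 0.80 = 124.37.
Round up → n = 125 per group.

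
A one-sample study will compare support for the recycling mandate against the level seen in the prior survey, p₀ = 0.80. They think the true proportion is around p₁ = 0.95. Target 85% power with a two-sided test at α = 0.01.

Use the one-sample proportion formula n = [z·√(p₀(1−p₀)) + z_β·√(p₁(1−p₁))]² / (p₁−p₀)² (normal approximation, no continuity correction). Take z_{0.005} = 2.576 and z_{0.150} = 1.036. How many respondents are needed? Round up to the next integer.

n = [z_{α/2}·√(p₀q₀) + z_β·√(p₁q₁)]² / (p₁ − p₀)²
  = [2.576·√(0.80·0.20) + 1.036·√(0.95·0.05)]² / (0.15)²
  = [2.576·0.4000 + 1.036·0.2179]² / 0.0225
  = [1.2562]² / 0.0225
  = 70.13
Round up → n = 71.

n = 71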